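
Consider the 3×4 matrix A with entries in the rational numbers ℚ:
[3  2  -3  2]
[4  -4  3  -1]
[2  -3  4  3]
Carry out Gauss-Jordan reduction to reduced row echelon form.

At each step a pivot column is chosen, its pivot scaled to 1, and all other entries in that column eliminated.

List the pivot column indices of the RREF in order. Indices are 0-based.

pivot columns: 0, 1, 2

step 1: normalize row 0 (÷3) = (1, 2/3, -1, 2/3)
  row 1: subtract 4×row0 = (0, -20/3, 7, -11/3)
  row 2: subtract 2×row0 = (0, -13/3, 6, 5/3)
step 2: normalize row 1 (÷-20/3) = (0, 1, -21/20, 11/20)
  row 0: subtract 2/3×row1 = (1, 0, -3/10, 3/10)
  row 2: subtract -13/3×row1 = (0, 0, 29/20, 81/20)
step 3: normalize row 2 (÷29/20) = (0, 0, 1, 81/29)
  row 0: subtract -3/10×row2 = (1, 0, 0, 33/29)
  row 1: subtract -21/20×row2 = (0, 1, 0, 101/29)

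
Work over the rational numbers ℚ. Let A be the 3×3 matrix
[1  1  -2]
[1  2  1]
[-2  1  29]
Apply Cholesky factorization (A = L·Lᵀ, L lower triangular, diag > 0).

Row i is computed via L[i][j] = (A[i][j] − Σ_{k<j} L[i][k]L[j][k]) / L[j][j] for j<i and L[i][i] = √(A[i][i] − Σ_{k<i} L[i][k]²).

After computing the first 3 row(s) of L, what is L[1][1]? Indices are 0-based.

Step 1: L[0][0] = √(1) = 1.
  L[1][0] = (1) / L[0][0] = 1.
Step 2: L[1][1] = √(1) = 1.
  L[2][0] = (-2) / L[0][0] = -2.
  L[2][1] = (3) / L[1][1] = 3.
Step 3: L[2][2] = √(16) = 4.

L[1][1] = 1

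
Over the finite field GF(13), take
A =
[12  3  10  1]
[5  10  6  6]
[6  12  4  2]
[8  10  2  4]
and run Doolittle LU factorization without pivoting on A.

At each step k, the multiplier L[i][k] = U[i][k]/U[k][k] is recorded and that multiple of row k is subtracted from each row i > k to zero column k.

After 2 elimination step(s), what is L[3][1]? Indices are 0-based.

[col 0] pivot 12
  R1 -= 8*R0 → (0, 12, 4, 11)  (L[1][0] := 8)
  R2 -= 7*R0 → (0, 4, 12, 8)  (L[2][0] := 7)
  R3 -= 5*R0 → (0, 8, 4, 12)  (L[3][0] := 5)
[col 1] pivot 12
  R2 -= 9*R1 → (0, 0, 2, 0)  (L[2][1] := 9)
  R3 -= 5*R1 → (0, 0, 10, 9)  (L[3][1] := 5)

L[3][1] = 5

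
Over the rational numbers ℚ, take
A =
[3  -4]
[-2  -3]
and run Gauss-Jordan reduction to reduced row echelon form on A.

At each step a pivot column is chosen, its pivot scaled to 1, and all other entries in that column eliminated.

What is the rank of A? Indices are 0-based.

rank = 2

[1] R0 /= 3  ⇒  (1, -4/3)
     R1 -= -2·R0  ⇒  (0, -17/3)
[2] R1 /= -17/3  ⇒  (0, 1)
     R0 -= -4/3·R1  ⇒  (1, 0)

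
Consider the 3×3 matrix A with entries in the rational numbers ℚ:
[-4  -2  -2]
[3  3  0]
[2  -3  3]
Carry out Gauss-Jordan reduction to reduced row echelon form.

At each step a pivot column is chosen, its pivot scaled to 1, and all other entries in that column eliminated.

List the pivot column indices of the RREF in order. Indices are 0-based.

pivot columns: 0, 1, 2

pivot(0,0)=-4: scale R0 → (1, 1/2, 1/2)
  clear (1,0): R1 −= (3)R0 → (0, 3/2, -3/2)
  clear (2,0): R2 −= (2)R0 → (0, -4, 2)
pivot(1,1)=3/2: scale R1 → (0, 1, -1)
  clear (0,1): R0 −= (1/2)R1 → (1, 0, 1)
  clear (2,1): R2 −= (-4)R1 → (0, 0, -2)
pivot(2,2)=-2: scale R2 → (0, 0, 1)
  clear (0,2): R0 −= (1)R2 → (1, 0, 0)
  clear (1,2): R1 −= (-1)R2 → (0, 1, 0)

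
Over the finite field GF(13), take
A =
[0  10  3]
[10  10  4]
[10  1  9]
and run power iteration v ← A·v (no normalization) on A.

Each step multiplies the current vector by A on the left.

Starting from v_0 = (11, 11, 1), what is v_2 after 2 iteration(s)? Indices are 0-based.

v_0 = (11, 11, 1).
v_1 = A·v_0 = (9, 3, 0).
v_2 = A·v_1 = (4, 3, 2).

v_2 = (4, 3, 2)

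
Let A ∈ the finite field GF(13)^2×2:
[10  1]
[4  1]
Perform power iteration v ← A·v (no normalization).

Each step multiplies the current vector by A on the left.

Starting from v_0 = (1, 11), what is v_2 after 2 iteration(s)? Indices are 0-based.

v_2 = (4, 8)

v_0 = (1, 11).
v_1 = A·v_0 = (8, 2).
v_2 = A·v_1 = (4, 8).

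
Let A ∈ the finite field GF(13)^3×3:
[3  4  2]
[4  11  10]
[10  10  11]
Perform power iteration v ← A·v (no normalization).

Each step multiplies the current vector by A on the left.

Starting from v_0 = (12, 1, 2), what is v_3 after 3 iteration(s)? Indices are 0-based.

v_3 = (3, 1, 1)

v_0 = (12, 1, 2).
v_1 = A·v_0 = (5, 1, 9).
v_2 = A·v_1 = (11, 4, 3).
v_3 = A·v_2 = (3, 1, 1).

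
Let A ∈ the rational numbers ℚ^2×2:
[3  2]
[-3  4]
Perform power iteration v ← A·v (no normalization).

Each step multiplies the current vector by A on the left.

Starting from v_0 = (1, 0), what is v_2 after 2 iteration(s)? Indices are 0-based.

v_2 = (3, -21)

v_0 = (1, 0).
v_1 = A·v_0 = (3, -3).
v_2 = A·v_1 = (3, -21).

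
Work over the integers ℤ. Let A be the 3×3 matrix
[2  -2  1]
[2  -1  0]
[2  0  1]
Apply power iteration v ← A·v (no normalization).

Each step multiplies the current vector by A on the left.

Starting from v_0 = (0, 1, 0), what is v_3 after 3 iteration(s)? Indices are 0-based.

v_3 = (-2, -1, -8)

v_0 = (0, 1, 0).
v_1 = A·v_0 = (-2, -1, 0).
v_2 = A·v_1 = (-2, -3, -4).
v_3 = A·v_2 = (-2, -1, -8).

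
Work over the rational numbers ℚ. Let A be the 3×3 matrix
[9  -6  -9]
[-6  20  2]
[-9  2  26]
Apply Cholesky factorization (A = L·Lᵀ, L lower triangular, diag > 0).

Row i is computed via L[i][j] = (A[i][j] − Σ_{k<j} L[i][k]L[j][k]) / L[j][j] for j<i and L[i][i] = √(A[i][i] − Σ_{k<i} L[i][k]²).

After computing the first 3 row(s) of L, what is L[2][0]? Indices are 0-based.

L[2][0] = -3

Step 1: L[0][0] = √(9) = 3.
  L[1][0] = (-6) / L[0][0] = -2.
Step 2: L[1][1] = √(16) = 4.
  L[2][0] = (-9) / L[0][0] = -3.
  L[2][1] = (-4) / L[1][1] = -1.
Step 3: L[2][2] = √(16) = 4.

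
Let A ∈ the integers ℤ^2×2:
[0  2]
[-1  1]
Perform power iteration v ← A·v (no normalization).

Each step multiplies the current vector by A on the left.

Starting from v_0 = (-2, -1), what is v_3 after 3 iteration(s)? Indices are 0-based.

v_3 = (6, 1)

v_0 = (-2, -1).
v_1 = A·v_0 = (-2, 1).
v_2 = A·v_1 = (2, 3).
v_3 = A·v_2 = (6, 1).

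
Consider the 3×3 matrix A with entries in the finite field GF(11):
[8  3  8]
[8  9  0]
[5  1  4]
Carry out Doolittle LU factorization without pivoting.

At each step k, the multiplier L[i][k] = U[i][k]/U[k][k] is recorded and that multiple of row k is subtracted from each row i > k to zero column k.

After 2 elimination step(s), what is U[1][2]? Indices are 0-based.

Step 1: pivot at (0,0) is 8.
  row1 ← row1 − (1)·row0  ⇒  L[1][0]=1, U row1=(0, 6, 3)
  row2 ← row2 − (2)·row0  ⇒  L[2][0]=2, U row2=(0, 6, 10)
Step 2: pivot at (1,1) is 6.
  row2 ← row2 − (1)·row1  ⇒  L[2][1]=1, U row2=(0, 0, 7)

U[1][2] = 3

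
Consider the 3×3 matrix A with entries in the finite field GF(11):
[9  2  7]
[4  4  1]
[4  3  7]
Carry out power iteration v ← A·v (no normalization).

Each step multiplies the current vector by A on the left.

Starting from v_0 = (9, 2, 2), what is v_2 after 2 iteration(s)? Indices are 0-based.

v_0 = (9, 2, 2).
v_1 = A·v_0 = (0, 2, 1).
v_2 = A·v_1 = (0, 9, 2).

v_2 = (0, 9, 2)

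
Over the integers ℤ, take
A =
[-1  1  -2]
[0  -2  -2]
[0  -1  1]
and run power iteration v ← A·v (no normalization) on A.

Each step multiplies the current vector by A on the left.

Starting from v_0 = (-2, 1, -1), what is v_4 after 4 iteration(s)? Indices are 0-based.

v_4 = (-1, 20, -2)

v_0 = (-2, 1, -1).
v_1 = A·v_0 = (5, 0, -2).
v_2 = A·v_1 = (-1, 4, -2).
v_3 = A·v_2 = (9, -4, -6).
v_4 = A·v_3 = (-1, 20, -2).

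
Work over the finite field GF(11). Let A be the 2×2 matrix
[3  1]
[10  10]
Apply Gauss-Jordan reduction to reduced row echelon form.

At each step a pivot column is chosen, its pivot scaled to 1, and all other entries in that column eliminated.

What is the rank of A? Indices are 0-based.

rank = 2

[1] R0 /= 3  ⇒  (1, 4)
     R1 -= 10·R0  ⇒  (0, 3)
[2] R1 /= 3  ⇒  (0, 1)
     R0 -= 4·R1  ⇒  (1, 0)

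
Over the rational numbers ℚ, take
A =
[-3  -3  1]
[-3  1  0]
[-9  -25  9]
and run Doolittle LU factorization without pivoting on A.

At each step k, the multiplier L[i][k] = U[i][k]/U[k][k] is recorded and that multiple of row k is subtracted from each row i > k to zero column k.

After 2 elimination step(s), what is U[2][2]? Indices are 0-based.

k=0: U[0][0]=-3
  eliminate (1,0): mult=1, new row 1: (0, 4, -1); set L[1][0]=1
  eliminate (2,0): mult=3, new row 2: (0, -16, 6); set L[2][0]=3
k=1: U[1][1]=4
  eliminate (2,1): mult=-4, new row 2: (0, 0, 2); set L[2][1]=-4

U[2][2] = 2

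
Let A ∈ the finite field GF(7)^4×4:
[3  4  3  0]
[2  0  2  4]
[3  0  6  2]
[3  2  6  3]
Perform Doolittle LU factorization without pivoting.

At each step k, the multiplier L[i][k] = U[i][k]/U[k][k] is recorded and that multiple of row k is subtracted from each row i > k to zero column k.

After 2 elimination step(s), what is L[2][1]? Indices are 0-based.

k=0: U[0][0]=3
  eliminate (1,0): mult=3, new row 1: (0, 2, 0, 4); set L[1][0]=3
  eliminate (2,0): mult=1, new row 2: (0, 3, 3, 2); set L[2][0]=1
  eliminate (3,0): mult=1, new row 3: (0, 5, 3, 3); set L[3][0]=1
k=1: U[1][1]=2
  eliminate (2,1): mult=5, new row 2: (0, 0, 3, 3); set L[2][1]=5
  eliminate (3,1): mult=6, new row 3: (0, 0, 3, 0); set L[3][1]=6

L[2][1] = 5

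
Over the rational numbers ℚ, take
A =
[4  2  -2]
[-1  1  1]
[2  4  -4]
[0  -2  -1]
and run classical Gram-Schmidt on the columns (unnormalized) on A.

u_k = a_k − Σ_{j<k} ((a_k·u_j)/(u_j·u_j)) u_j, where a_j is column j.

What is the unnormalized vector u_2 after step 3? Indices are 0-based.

u_2 = (71/75, 58/75, -113/75, -42/25)

Step 1: u_0 = a_0 = (4, -1, 2, 0).
Step 2: u_1 = a_1 − (5/7)·u_0 = (-6/7, 12/7, 18/7, -2).
Step 3: u_2 = a_2 − (-17/21)·u_0 − (-17/50)·u_1 = (71/75, 58/75, -113/75, -42/25).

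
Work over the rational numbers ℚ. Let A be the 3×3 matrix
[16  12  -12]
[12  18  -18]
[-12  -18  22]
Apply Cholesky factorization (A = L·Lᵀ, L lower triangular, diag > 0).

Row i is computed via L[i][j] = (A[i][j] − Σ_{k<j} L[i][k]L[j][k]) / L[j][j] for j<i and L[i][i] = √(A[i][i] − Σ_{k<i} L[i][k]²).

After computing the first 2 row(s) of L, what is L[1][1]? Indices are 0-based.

L[1][1] = 3

Step 1: L[0][0] = √(16) = 4.
  L[1][0] = (12) / L[0][0] = 3.
Step 2: L[1][1] = √(9) = 3.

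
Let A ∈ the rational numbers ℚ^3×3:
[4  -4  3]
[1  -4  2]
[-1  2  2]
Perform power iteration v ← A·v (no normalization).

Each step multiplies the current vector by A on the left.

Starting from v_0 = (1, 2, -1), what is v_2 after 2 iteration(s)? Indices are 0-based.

v_0 = (1, 2, -1).
v_1 = A·v_0 = (-7, -9, 1).
v_2 = A·v_1 = (11, 31, -9).

v_2 = (11, 31, -9)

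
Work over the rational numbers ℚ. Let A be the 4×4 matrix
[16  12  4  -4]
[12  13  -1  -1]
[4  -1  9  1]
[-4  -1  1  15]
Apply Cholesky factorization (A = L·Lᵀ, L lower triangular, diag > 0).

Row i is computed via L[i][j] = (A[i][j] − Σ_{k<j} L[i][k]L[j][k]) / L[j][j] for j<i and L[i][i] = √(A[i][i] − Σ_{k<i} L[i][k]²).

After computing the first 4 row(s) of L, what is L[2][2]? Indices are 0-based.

Step 1: L[0][0] = √(16) = 4.
  L[1][0] = (12) / L[0][0] = 3.
Step 2: L[1][1] = √(4) = 2.
  L[2][0] = (4) / L[0][0] = 1.
  L[2][1] = (-4) / L[1][1] = -2.
Step 3: L[2][2] = √(4) = 2.
  L[3][0] = (-4) / L[0][0] = -1.
  L[3][1] = (2) / L[1][1] = 1.
  L[3][2] = (4) / L[2][2] = 2.
Step 4: L[3][3] = √(9) = 3.

L[2][2] = 2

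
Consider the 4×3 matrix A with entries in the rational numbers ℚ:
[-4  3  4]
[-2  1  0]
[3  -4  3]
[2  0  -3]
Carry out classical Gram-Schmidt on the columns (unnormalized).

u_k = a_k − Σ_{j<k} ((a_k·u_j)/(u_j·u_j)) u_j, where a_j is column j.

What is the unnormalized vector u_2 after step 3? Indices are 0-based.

Step 1: u_0 = a_0 = (-4, -2, 3, 2).
Step 2: u_1 = a_1 − (-26/33)·u_0 = (-5/33, -19/33, -18/11, 52/33).
Step 3: u_2 = a_2 − (-13/33)·u_0 − (-13/7)·u_1 = (15/7, -13/7, 8/7, 5/7).

u_2 = (15/7, -13/7, 8/7, 5/7)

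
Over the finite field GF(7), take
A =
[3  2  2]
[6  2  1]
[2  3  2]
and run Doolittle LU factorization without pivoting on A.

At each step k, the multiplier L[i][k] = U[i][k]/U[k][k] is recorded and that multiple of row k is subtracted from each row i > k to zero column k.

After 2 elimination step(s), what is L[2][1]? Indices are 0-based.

[col 0] pivot 3
  R1 -= 2*R0 → (0, 5, 4)  (L[1][0] := 2)
  R2 -= 3*R0 → (0, 4, 3)  (L[2][0] := 3)
[col 1] pivot 5
  R2 -= 5*R1 → (0, 0, 4)  (L[2][1] := 5)

L[2][1] = 5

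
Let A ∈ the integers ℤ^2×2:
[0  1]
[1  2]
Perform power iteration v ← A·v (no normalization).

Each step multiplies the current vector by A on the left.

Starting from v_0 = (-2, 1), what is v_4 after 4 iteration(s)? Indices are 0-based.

v_0 = (-2, 1).
v_1 = A·v_0 = (1, 0).
v_2 = A·v_1 = (0, 1).
v_3 = A·v_2 = (1, 2).
v_4 = A·v_3 = (2, 5).

v_4 = (2, 5)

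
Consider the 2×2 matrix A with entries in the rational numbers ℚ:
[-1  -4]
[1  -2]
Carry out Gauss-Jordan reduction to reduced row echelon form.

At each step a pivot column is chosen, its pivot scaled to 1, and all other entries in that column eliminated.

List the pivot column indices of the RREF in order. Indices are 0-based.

pivot(0,0)=-1: scale R0 → (1, 4)
  clear (1,0): R1 −= (1)R0 → (0, -6)
pivot(1,1)=-6: scale R1 → (0, 1)
  clear (0,1): R0 −= (4)R1 → (1, 0)

pivot columns: 0, 1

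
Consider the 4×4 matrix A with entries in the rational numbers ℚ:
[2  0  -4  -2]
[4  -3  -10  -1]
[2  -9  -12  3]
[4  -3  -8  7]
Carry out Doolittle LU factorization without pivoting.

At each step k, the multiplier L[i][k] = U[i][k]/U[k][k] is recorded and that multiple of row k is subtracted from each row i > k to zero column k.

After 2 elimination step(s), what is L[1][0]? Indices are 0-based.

L[1][0] = 2

k=0: U[0][0]=2
  eliminate (1,0): mult=2, new row 1: (0, -3, -2, 3); set L[1][0]=2
  eliminate (2,0): mult=1, new row 2: (0, -9, -8, 5); set L[2][0]=1
  eliminate (3,0): mult=2, new row 3: (0, -3, 0, 11); set L[3][0]=2
k=1: U[1][1]=-3
  eliminate (2,1): mult=3, new row 2: (0, 0, -2, -4); set L[2][1]=3
  eliminate (3,1): mult=1, new row 3: (0, 0, 2, 8); set L[3][1]=1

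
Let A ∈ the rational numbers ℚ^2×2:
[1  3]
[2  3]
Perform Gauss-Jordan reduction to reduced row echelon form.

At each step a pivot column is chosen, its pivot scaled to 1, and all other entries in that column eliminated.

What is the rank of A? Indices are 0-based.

rank = 2

[1] R0 /= 1  ⇒  (1, 3)
     R1 -= 2·R0  ⇒  (0, -3)
[2] R1 /= -3  ⇒  (0, 1)
     R0 -= 3·R1  ⇒  (1, 0)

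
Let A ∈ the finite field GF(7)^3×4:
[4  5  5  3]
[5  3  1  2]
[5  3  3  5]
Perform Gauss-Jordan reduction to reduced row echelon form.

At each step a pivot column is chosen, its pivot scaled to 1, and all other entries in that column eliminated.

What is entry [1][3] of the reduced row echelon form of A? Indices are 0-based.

[1] R0 /= 4  ⇒  (1, 3, 3, 6)
     R1 -= 5·R0  ⇒  (0, 2, 0, 0)
     R2 -= 5·R0  ⇒  (0, 2, 2, 3)
[2] R1 /= 2  ⇒  (0, 1, 0, 0)
     R0 -= 3·R1  ⇒  (1, 0, 3, 6)
     R2 -= 2·R1  ⇒  (0, 0, 2, 3)
[3] R2 /= 2  ⇒  (0, 0, 1, 5)
     R0 -= 3·R2  ⇒  (1, 0, 0, 5)

M[1][3] = 0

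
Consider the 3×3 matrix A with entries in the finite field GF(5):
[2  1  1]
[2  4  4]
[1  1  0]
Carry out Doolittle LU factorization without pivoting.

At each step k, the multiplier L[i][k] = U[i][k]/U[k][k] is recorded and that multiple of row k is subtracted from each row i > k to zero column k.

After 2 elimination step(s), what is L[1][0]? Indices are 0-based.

L[1][0] = 1

k=0: U[0][0]=2
  eliminate (1,0): mult=1, new row 1: (0, 3, 3); set L[1][0]=1
  eliminate (2,0): mult=3, new row 2: (0, 3, 2); set L[2][0]=3
k=1: U[1][1]=3
  eliminate (2,1): mult=1, new row 2: (0, 0, 4); set L[2][1]=1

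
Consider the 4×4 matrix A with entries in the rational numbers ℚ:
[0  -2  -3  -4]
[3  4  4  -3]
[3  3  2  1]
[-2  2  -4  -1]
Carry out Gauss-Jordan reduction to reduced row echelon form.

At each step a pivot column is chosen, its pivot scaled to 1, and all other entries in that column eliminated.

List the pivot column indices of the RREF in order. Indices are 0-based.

pivot columns: 0, 1, 2, 3

step 1: exchange rows 0,1
step 1: normalize row 0 (÷3) = (1, 4/3, 4/3, -1)
  row 2: subtract 3×row0 = (0, -1, -2, 4)
  row 3: subtract -2×row0 = (0, 14/3, -4/3, -3)
step 2: normalize row 1 (÷-2) = (0, 1, 3/2, 2)
  row 0: subtract 4/3×row1 = (1, 0, -2/3, -11/3)
  row 2: subtract -1×row1 = (0, 0, -1/2, 6)
  row 3: subtract 14/3×row1 = (0, 0, -25/3, -37/3)
step 3: normalize row 2 (÷-1/2) = (0, 0, 1, -12)
  row 0: subtract -2/3×row2 = (1, 0, 0, -35/3)
  row 1: subtract 3/2×row2 = (0, 1, 0, 20)
  row 3: subtract -25/3×row2 = (0, 0, 0, -337/3)
step 4: normalize row 3 (÷-337/3) = (0, 0, 0, 1)
  row 0: subtract -35/3×row3 = (1, 0, 0, 0)
  row 1: subtract 20×row3 = (0, 1, 0, 0)
  row 2: subtract -12×row3 = (0, 0, 1, 0)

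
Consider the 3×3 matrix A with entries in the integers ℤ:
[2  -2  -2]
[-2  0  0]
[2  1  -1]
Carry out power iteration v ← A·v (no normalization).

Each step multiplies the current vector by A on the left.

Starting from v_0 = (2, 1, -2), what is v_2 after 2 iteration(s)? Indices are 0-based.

v_0 = (2, 1, -2).
v_1 = A·v_0 = (6, -4, 7).
v_2 = A·v_1 = (6, -12, 1).

v_2 = (6, -12, 1)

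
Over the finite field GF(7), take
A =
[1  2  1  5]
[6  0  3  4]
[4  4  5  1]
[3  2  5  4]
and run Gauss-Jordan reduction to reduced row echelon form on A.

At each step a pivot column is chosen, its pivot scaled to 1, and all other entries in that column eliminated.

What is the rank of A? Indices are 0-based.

rank = 4

pivot(0,0)=1: scale R0 → (1, 2, 1, 5)
  clear (1,0): R1 −= (6)R0 → (0, 2, 4, 2)
  clear (2,0): R2 −= (4)R0 → (0, 3, 1, 2)
  clear (3,0): R3 −= (3)R0 → (0, 3, 2, 3)
pivot(1,1)=2: scale R1 → (0, 1, 2, 1)
  clear (0,1): R0 −= (2)R1 → (1, 0, 4, 3)
  clear (2,1): R2 −= (3)R1 → (0, 0, 2, 6)
  clear (3,1): R3 −= (3)R1 → (0, 0, 3, 0)
pivot(2,2)=2: scale R2 → (0, 0, 1, 3)
  clear (0,2): R0 −= (4)R2 → (1, 0, 0, 5)
  clear (1,2): R1 −= (2)R2 → (0, 1, 0, 2)
  clear (3,2): R3 −= (3)R2 → (0, 0, 0, 5)
pivot(3,3)=5: scale R3 → (0, 0, 0, 1)
  clear (0,3): R0 −= (5)R3 → (1, 0, 0, 0)
  clear (1,3): R1 −= (2)R3 → (0, 1, 0, 0)
  clear (2,3): R2 −= (3)R3 → (0, 0, 1, 0)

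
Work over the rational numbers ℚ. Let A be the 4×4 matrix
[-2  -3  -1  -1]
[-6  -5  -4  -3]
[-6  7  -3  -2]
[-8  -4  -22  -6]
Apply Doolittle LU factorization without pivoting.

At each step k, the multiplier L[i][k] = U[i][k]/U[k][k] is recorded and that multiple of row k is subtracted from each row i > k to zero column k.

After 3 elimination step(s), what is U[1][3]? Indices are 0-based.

k=0: U[0][0]=-2
  eliminate (1,0): mult=3, new row 1: (0, 4, -1, 0); set L[1][0]=3
  eliminate (2,0): mult=3, new row 2: (0, 16, 0, 1); set L[2][0]=3
  eliminate (3,0): mult=4, new row 3: (0, 8, -18, -2); set L[3][0]=4
k=1: U[1][1]=4
  eliminate (2,1): mult=4, new row 2: (0, 0, 4, 1); set L[2][1]=4
  eliminate (3,1): mult=2, new row 3: (0, 0, -16, -2); set L[3][1]=2
k=2: U[2][2]=4
  eliminate (3,2): mult=-4, new row 3: (0, 0, 0, 2); set L[3][2]=-4

U[1][3] = 0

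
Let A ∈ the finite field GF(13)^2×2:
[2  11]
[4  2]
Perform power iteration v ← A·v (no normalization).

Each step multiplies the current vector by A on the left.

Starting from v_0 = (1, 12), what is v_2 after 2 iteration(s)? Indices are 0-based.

v_0 = (1, 12).
v_1 = A·v_0 = (4, 2).
v_2 = A·v_1 = (4, 7).

v_2 = (4, 7)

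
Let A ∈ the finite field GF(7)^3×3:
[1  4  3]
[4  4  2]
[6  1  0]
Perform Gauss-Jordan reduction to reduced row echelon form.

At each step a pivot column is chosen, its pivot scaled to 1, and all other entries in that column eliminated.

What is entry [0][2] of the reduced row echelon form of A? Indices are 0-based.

M[0][2] = 2

pivot(0,0)=1: scale R0 → (1, 4, 3)
  clear (1,0): R1 −= (4)R0 → (0, 2, 4)
  clear (2,0): R2 −= (6)R0 → (0, 5, 3)
pivot(1,1)=2: scale R1 → (0, 1, 2)
  clear (0,1): R0 −= (4)R1 → (1, 0, 2)
  clear (2,1): R2 −= (5)R1 → (0, 0, 0)
col 2: no nonzero at/below row 2; advance.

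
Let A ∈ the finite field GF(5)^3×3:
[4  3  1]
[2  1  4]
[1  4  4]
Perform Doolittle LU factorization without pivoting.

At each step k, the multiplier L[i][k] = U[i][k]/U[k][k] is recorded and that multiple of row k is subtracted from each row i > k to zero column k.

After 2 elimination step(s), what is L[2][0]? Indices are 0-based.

Step 1: pivot at (0,0) is 4.
  row1 ← row1 − (3)·row0  ⇒  L[1][0]=3, U row1=(0, 2, 1)
  row2 ← row2 − (4)·row0  ⇒  L[2][0]=4, U row2=(0, 2, 0)
Step 2: pivot at (1,1) is 2.
  row2 ← row2 − (1)·row1  ⇒  L[2][1]=1, U row2=(0, 0, 4)

L[2][0] = 4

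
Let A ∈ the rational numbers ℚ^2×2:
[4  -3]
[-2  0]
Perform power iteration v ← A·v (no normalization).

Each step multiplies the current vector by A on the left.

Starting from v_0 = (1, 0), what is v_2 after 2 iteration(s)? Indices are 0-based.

v_0 = (1, 0).
v_1 = A·v_0 = (4, -2).
v_2 = A·v_1 = (22, -8).

v_2 = (22, -8)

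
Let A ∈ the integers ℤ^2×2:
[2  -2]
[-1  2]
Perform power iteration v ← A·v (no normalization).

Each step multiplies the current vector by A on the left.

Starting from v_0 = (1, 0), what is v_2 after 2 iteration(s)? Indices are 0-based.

v_2 = (6, -4)

v_0 = (1, 0).
v_1 = A·v_0 = (2, -1).
v_2 = A·v_1 = (6, -4).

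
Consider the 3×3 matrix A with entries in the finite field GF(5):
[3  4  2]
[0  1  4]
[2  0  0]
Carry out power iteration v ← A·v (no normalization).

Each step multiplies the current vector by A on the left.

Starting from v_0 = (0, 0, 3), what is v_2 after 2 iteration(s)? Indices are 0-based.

v_0 = (0, 0, 3).
v_1 = A·v_0 = (1, 2, 0).
v_2 = A·v_1 = (1, 2, 2).

v_2 = (1, 2, 2)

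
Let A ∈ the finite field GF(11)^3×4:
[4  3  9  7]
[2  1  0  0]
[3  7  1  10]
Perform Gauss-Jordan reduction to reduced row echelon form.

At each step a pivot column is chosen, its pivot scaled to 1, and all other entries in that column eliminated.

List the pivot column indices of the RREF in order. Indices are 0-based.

pivot columns: 0, 1, 2

pivot(0,0)=4: scale R0 → (1, 9, 5, 10)
  clear (1,0): R1 −= (2)R0 → (0, 5, 1, 2)
  clear (2,0): R2 −= (3)R0 → (0, 2, 8, 2)
pivot(1,1)=5: scale R1 → (0, 1, 9, 7)
  clear (0,1): R0 −= (9)R1 → (1, 0, 1, 2)
  clear (2,1): R2 −= (2)R1 → (0, 0, 1, 10)
pivot(2,2)=1: scale R2 → (0, 0, 1, 10)
  clear (0,2): R0 −= (1)R2 → (1, 0, 0, 3)
  clear (1,2): R1 −= (9)R2 → (0, 1, 0, 5)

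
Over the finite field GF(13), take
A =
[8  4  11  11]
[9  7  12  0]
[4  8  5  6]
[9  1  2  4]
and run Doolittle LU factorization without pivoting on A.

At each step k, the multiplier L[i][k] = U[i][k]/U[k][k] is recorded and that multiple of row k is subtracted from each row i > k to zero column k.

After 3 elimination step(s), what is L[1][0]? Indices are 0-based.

Step 1: pivot at (0,0) is 8.
  row1 ← row1 − (6)·row0  ⇒  L[1][0]=6, U row1=(0, 9, 11, 12)
  row2 ← row2 − (7)·row0  ⇒  L[2][0]=7, U row2=(0, 6, 6, 7)
  row3 ← row3 − (6)·row0  ⇒  L[3][0]=6, U row3=(0, 3, 1, 3)
Step 2: pivot at (1,1) is 9.
  row2 ← row2 − (5)·row1  ⇒  L[2][1]=5, U row2=(0, 0, 3, 12)
  row3 ← row3 − (9)·row1  ⇒  L[3][1]=9, U row3=(0, 0, 6, 12)
Step 3: pivot at (2,2) is 3.
  row3 ← row3 − (2)·row2  ⇒  L[3][2]=2, U row3=(0, 0, 0, 1)

L[1][0] = 6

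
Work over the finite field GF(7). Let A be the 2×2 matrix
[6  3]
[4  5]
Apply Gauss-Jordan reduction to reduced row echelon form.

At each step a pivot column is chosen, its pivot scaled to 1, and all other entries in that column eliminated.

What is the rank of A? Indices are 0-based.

pivot(0,0)=6: scale R0 → (1, 4)
  clear (1,0): R1 −= (4)R0 → (0, 3)
pivot(1,1)=3: scale R1 → (0, 1)
  clear (0,1): R0 −= (4)R1 → (1, 0)

rank = 2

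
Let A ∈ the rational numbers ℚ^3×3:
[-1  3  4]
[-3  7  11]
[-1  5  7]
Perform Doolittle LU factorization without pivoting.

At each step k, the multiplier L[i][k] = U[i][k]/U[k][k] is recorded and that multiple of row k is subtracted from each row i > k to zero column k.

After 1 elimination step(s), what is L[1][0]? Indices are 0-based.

[col 0] pivot -1
  R1 -= 3*R0 → (0, -2, -1)  (L[1][0] := 3)
  R2 -= 1*R0 → (0, 2, 3)  (L[2][0] := 1)

L[1][0] = 3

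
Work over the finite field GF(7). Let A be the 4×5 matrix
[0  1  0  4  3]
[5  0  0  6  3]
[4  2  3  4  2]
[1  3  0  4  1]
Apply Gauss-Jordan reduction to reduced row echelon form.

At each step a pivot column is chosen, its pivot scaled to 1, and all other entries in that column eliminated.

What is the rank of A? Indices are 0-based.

pivot(0,0): swap R0↔R1
pivot(0,0)=5: scale R0 → (1, 0, 0, 4, 2)
  clear (2,0): R2 −= (4)R0 → (0, 2, 3, 2, 1)
  clear (3,0): R3 −= (1)R0 → (0, 3, 0, 0, 6)
pivot(1,1)=1: scale R1 → (0, 1, 0, 4, 3)
  clear (2,1): R2 −= (2)R1 → (0, 0, 3, 1, 2)
  clear (3,1): R3 −= (3)R1 → (0, 0, 0, 2, 4)
pivot(2,2)=3: scale R2 → (0, 0, 1, 5, 3)
pivot(3,3)=2: scale R3 → (0, 0, 0, 1, 2)
  clear (0,3): R0 −= (4)R3 → (1, 0, 0, 0, 1)
  clear (1,3): R1 −= (4)R3 → (0, 1, 0, 0, 2)
  clear (2,3): R2 −= (5)R3 → (0, 0, 1, 0, 0)

rank = 4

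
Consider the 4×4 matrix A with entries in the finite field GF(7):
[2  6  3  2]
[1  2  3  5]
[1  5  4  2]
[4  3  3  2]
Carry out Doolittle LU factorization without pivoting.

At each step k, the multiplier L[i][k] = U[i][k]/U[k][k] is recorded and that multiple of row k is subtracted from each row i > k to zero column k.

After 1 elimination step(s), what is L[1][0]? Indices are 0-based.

k=0: U[0][0]=2
  eliminate (1,0): mult=4, new row 1: (0, 6, 5, 4); set L[1][0]=4
  eliminate (2,0): mult=4, new row 2: (0, 2, 6, 1); set L[2][0]=4
  eliminate (3,0): mult=2, new row 3: (0, 5, 4, 5); set L[3][0]=2

L[1][0] = 4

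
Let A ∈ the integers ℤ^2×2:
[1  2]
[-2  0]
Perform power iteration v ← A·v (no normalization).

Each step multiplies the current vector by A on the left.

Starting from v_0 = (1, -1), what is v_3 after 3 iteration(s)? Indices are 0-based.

v_3 = (-1, 10)

v_0 = (1, -1).
v_1 = A·v_0 = (-1, -2).
v_2 = A·v_1 = (-5, 2).
v_3 = A·v_2 = (-1, 10).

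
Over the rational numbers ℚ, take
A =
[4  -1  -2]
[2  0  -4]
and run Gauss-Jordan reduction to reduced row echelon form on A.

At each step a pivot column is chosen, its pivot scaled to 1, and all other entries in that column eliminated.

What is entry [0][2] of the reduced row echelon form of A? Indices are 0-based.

pivot(0,0)=4: scale R0 → (1, -1/4, -1/2)
  clear (1,0): R1 −= (2)R0 → (0, 1/2, -3)
pivot(1,1)=1/2: scale R1 → (0, 1, -6)
  clear (0,1): R0 −= (-1/4)R1 → (1, 0, -2)

M[0][2] = -2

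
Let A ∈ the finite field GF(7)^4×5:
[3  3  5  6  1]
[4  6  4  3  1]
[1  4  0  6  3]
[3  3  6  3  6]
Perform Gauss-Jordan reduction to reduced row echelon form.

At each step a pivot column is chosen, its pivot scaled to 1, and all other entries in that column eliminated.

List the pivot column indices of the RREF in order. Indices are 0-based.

pivot columns: 0, 1, 2, 3

pivot(0,0)=3: scale R0 → (1, 1, 4, 2, 5)
  clear (1,0): R1 −= (4)R0 → (0, 2, 2, 2, 2)
  clear (2,0): R2 −= (1)R0 → (0, 3, 3, 4, 5)
  clear (3,0): R3 −= (3)R0 → (0, 0, 1, 4, 5)
pivot(1,1)=2: scale R1 → (0, 1, 1, 1, 1)
  clear (0,1): R0 −= (1)R1 → (1, 0, 3, 1, 4)
  clear (2,1): R2 −= (3)R1 → (0, 0, 0, 1, 2)
pivot(2,2): swap R2↔R3
pivot(2,2)=1: scale R2 → (0, 0, 1, 4, 5)
  clear (0,2): R0 −= (3)R2 → (1, 0, 0, 3, 3)
  clear (1,2): R1 −= (1)R2 → (0, 1, 0, 4, 3)
pivot(3,3)=1: scale R3 → (0, 0, 0, 1, 2)
  clear (0,3): R0 −= (3)R3 → (1, 0, 0, 0, 4)
  clear (1,3): R1 −= (4)R3 → (0, 1, 0, 0, 2)
  clear (2,3): R2 −= (4)R3 → (0, 0, 1, 0, 4)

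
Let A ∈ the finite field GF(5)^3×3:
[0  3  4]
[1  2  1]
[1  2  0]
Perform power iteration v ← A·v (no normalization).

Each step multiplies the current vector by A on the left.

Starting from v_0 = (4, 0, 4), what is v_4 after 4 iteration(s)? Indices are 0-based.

v_4 = (0, 1, 4)

v_0 = (4, 0, 4).
v_1 = A·v_0 = (1, 3, 4).
v_2 = A·v_1 = (0, 1, 2).
v_3 = A·v_2 = (1, 4, 2).
v_4 = A·v_3 = (0, 1, 4).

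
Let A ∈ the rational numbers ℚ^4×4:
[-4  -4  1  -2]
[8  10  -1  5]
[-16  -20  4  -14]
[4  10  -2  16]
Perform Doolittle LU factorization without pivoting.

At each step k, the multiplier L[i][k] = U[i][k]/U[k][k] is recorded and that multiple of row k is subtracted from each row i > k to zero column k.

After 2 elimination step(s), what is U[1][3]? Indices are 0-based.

Step 1: pivot at (0,0) is -4.
  row1 ← row1 − (-2)·row0  ⇒  L[1][0]=-2, U row1=(0, 2, 1, 1)
  row2 ← row2 − (4)·row0  ⇒  L[2][0]=4, U row2=(0, -4, 0, -6)
  row3 ← row3 − (-1)·row0  ⇒  L[3][0]=-1, U row3=(0, 6, -1, 14)
Step 2: pivot at (1,1) is 2.
  row2 ← row2 − (-2)·row1  ⇒  L[2][1]=-2, U row2=(0, 0, 2, -4)
  row3 ← row3 − (3)·row1  ⇒  L[3][1]=3, U row3=(0, 0, -4, 11)

U[1][3] = 1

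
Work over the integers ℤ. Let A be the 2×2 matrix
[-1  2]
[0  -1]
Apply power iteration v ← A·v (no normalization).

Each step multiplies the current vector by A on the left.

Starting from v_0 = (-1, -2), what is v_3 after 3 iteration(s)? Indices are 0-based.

v_0 = (-1, -2).
v_1 = A·v_0 = (-3, 2).
v_2 = A·v_1 = (7, -2).
v_3 = A·v_2 = (-11, 2).

v_3 = (-11, 2)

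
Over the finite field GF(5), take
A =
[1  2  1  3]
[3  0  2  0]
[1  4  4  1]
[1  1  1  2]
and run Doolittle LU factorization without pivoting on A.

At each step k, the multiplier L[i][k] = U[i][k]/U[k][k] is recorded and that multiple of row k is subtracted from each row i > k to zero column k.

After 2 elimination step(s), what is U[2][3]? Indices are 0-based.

U[2][3] = 0

[col 0] pivot 1
  R1 -= 3*R0 → (0, 4, 4, 1)  (L[1][0] := 3)
  R2 -= 1*R0 → (0, 2, 3, 3)  (L[2][0] := 1)
  R3 -= 1*R0 → (0, 4, 0, 4)  (L[3][0] := 1)
[col 1] pivot 4
  R2 -= 3*R1 → (0, 0, 1, 0)  (L[2][1] := 3)
  R3 -= 1*R1 → (0, 0, 1, 3)  (L[3][1] := 1)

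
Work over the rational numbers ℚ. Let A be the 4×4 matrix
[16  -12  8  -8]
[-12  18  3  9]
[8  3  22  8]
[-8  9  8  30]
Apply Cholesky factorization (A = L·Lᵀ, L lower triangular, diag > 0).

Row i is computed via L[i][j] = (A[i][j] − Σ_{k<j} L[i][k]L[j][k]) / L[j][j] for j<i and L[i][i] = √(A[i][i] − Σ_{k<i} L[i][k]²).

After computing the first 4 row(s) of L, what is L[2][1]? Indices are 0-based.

L[2][1] = 3

Step 1: L[0][0] = √(16) = 4.
  L[1][0] = (-12) / L[0][0] = -3.
Step 2: L[1][1] = √(9) = 3.
  L[2][0] = (8) / L[0][0] = 2.
  L[2][1] = (9) / L[1][1] = 3.
Step 3: L[2][2] = √(9) = 3.
  L[3][0] = (-8) / L[0][0] = -2.
  L[3][1] = (3) / L[1][1] = 1.
  L[3][2] = (9) / L[2][2] = 3.
Step 4: L[3][3] = √(16) = 4.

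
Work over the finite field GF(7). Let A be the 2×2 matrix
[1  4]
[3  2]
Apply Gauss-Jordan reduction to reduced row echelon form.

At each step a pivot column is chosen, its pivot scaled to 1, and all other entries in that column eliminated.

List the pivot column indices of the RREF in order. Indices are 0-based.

step 1: normalize row 0 (÷1) = (1, 4)
  row 1: subtract 3×row0 = (0, 4)
step 2: normalize row 1 (÷4) = (0, 1)
  row 0: subtract 4×row1 = (1, 0)

pivot columns: 0, 1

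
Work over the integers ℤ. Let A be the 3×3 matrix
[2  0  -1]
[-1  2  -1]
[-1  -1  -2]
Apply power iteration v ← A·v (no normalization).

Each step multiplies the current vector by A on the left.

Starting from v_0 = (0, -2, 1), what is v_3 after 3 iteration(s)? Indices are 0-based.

v_0 = (0, -2, 1).
v_1 = A·v_0 = (-1, -5, 0).
v_2 = A·v_1 = (-2, -9, 6).
v_3 = A·v_2 = (-10, -22, -1).

v_3 = (-10, -22, -1)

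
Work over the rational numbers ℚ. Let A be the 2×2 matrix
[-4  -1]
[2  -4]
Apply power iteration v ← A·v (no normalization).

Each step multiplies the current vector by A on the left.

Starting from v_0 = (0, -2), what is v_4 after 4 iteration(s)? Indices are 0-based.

v_0 = (0, -2).
v_1 = A·v_0 = (2, 8).
v_2 = A·v_1 = (-16, -28).
v_3 = A·v_2 = (92, 80).
v_4 = A·v_3 = (-448, -136).

v_4 = (-448, -136)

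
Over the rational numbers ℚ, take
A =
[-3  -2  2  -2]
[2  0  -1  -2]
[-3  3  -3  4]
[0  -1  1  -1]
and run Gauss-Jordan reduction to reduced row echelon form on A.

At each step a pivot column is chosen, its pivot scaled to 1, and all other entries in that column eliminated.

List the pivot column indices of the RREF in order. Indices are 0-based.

pivot columns: 0, 1, 2, 3

[1] R0 /= -3  ⇒  (1, 2/3, -2/3, 2/3)
     R1 -= 2·R0  ⇒  (0, -4/3, 1/3, -10/3)
     R2 -= -3·R0  ⇒  (0, 5, -5, 6)
[2] R1 /= -4/3  ⇒  (0, 1, -1/4, 5/2)
     R0 -= 2/3·R1  ⇒  (1, 0, -1/2, -1)
     R2 -= 5·R1  ⇒  (0, 0, -15/4, -13/2)
     R3 -= -1·R1  ⇒  (0, 0, 3/4, 3/2)
[3] R2 /= -15/4  ⇒  (0, 0, 1, 26/15)
     R0 -= -1/2·R2  ⇒  (1, 0, 0, -2/15)
     R1 -= -1/4·R2  ⇒  (0, 1, 0, 44/15)
     R3 -= 3/4·R2  ⇒  (0, 0, 0, 1/5)
[4] R3 /= 1/5  ⇒  (0, 0, 0, 1)
     R0 -= -2/15·R3  ⇒  (1, 0, 0, 0)
     R1 -= 44/15·R3  ⇒  (0, 1, 0, 0)
     R2 -= 26/15·R3  ⇒  (0, 0, 1, 0)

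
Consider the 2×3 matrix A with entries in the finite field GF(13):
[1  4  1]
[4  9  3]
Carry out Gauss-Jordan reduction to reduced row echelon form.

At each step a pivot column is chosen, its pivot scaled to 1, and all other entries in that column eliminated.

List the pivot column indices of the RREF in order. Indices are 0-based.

pivot columns: 0, 1

pivot(0,0)=1: scale R0 → (1, 4, 1)
  clear (1,0): R1 −= (4)R0 → (0, 6, 12)
pivot(1,1)=6: scale R1 → (0, 1, 2)
  clear (0,1): R0 −= (4)R1 → (1, 0, 6)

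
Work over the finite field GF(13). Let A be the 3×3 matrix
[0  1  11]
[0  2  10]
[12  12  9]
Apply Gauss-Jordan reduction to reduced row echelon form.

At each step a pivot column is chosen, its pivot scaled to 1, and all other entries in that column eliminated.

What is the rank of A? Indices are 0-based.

rank = 3

[1] R0 <-> R2
[1] R0 /= 12  ⇒  (1, 1, 4)
[2] R1 /= 2  ⇒  (0, 1, 5)
     R0 -= 1·R1  ⇒  (1, 0, 12)
     R2 -= 1·R1  ⇒  (0, 0, 6)
[3] R2 /= 6  ⇒  (0, 0, 1)
     R0 -= 12·R2  ⇒  (1, 0, 0)
     R1 -= 5·R2  ⇒  (0, 1, 0)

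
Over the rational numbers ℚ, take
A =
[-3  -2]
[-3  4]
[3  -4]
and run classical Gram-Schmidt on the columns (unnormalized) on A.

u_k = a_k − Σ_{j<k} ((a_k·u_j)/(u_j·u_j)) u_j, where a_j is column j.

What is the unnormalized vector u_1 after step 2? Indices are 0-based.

Step 1: u_0 = a_0 = (-3, -3, 3).
Step 2: u_1 = a_1 − (-2/3)·u_0 = (-4, 2, -2).

u_1 = (-4, 2, -2)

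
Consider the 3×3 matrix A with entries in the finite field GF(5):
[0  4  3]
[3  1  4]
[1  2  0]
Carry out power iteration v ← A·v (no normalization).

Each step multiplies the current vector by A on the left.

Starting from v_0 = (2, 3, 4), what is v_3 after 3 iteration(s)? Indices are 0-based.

v_0 = (2, 3, 4).
v_1 = A·v_0 = (4, 0, 3).
v_2 = A·v_1 = (4, 4, 4).
v_3 = A·v_2 = (3, 2, 2).

v_3 = (3, 2, 2)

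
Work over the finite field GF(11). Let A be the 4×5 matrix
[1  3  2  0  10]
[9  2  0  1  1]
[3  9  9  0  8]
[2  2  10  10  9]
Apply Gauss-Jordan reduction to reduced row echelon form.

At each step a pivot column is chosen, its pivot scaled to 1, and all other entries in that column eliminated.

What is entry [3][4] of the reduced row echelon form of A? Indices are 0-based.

M[3][4] = 1

step 1: normalize row 0 (÷1) = (1, 3, 2, 0, 10)
  row 1: subtract 9×row0 = (0, 8, 4, 1, 10)
  row 2: subtract 3×row0 = (0, 0, 3, 0, 0)
  row 3: subtract 2×row0 = (0, 7, 6, 10, 0)
step 2: normalize row 1 (÷8) = (0, 1, 6, 7, 4)
  row 0: subtract 3×row1 = (1, 0, 6, 1, 9)
  row 3: subtract 7×row1 = (0, 0, 8, 5, 5)
step 3: normalize row 2 (÷3) = (0, 0, 1, 0, 0)
  row 0: subtract 6×row2 = (1, 0, 0, 1, 9)
  row 1: subtract 6×row2 = (0, 1, 0, 7, 4)
  row 3: subtract 8×row2 = (0, 0, 0, 5, 5)
step 4: normalize row 3 (÷5) = (0, 0, 0, 1, 1)
  row 0: subtract 1×row3 = (1, 0, 0, 0, 8)
  row 1: subtract 7×row3 = (0, 1, 0, 0, 8)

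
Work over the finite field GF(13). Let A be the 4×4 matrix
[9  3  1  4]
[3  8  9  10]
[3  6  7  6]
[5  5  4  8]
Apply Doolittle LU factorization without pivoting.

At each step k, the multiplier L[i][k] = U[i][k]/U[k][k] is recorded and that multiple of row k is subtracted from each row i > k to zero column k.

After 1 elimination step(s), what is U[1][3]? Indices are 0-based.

U[1][3] = 0

k=0: U[0][0]=9
  eliminate (1,0): mult=9, new row 1: (0, 7, 0, 0); set L[1][0]=9
  eliminate (2,0): mult=9, new row 2: (0, 5, 11, 9); set L[2][0]=9
  eliminate (3,0): mult=2, new row 3: (0, 12, 2, 0); set L[3][0]=2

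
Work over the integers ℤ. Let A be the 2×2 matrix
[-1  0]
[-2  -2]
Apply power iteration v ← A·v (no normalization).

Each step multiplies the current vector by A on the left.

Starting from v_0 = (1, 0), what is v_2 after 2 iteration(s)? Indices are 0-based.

v_0 = (1, 0).
v_1 = A·v_0 = (-1, -2).
v_2 = A·v_1 = (1, 6).

v_2 = (1, 6)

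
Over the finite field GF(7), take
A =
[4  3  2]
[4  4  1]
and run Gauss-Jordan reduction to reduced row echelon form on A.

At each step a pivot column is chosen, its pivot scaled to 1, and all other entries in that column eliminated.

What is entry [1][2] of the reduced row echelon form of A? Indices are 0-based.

[1] R0 /= 4  ⇒  (1, 6, 4)
     R1 -= 4·R0  ⇒  (0, 1, 6)
[2] R1 /= 1  ⇒  (0, 1, 6)
     R0 -= 6·R1  ⇒  (1, 0, 3)

M[1][2] = 6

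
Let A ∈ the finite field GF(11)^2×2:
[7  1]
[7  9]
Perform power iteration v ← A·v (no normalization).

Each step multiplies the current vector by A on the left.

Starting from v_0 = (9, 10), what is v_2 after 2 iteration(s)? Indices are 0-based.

v_2 = (4, 7)

v_0 = (9, 10).
v_1 = A·v_0 = (7, 10).
v_2 = A·v_1 = (4, 7).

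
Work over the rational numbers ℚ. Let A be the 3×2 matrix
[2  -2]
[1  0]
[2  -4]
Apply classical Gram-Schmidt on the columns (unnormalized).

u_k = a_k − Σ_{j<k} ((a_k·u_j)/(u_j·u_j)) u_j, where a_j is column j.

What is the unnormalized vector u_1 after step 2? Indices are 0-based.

u_1 = (2/3, 4/3, -4/3)

Step 1: u_0 = a_0 = (2, 1, 2).
Step 2: u_1 = a_1 − (-4/3)·u_0 = (2/3, 4/3, -4/3).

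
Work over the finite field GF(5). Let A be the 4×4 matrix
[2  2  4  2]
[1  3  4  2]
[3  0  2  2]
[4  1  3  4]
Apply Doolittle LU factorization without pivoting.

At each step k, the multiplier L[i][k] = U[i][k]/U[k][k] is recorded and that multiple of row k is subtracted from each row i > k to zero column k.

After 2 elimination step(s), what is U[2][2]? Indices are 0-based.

U[2][2] = 4

[col 0] pivot 2
  R1 -= 3*R0 → (0, 2, 2, 1)  (L[1][0] := 3)
  R2 -= 4*R0 → (0, 2, 1, 4)  (L[2][0] := 4)
  R3 -= 2*R0 → (0, 2, 0, 0)  (L[3][0] := 2)
[col 1] pivot 2
  R2 -= 1*R1 → (0, 0, 4, 3)  (L[2][1] := 1)
  R3 -= 1*R1 → (0, 0, 3, 4)  (L[3][1] := 1)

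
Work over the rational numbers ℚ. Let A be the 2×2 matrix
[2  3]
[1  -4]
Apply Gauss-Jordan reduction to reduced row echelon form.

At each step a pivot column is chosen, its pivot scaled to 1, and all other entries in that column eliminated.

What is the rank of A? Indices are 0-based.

[1] R0 /= 2  ⇒  (1, 3/2)
     R1 -= 1·R0  ⇒  (0, -11/2)
[2] R1 /= -11/2  ⇒  (0, 1)
     R0 -= 3/2·R1  ⇒  (1, 0)

rank = 2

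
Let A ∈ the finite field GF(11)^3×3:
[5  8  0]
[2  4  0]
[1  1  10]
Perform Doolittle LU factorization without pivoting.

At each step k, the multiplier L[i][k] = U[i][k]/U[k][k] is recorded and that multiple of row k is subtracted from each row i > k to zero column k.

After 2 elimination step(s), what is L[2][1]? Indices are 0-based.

L[2][1] = 2

[col 0] pivot 5
  R1 -= 7*R0 → (0, 3, 0)  (L[1][0] := 7)
  R2 -= 9*R0 → (0, 6, 10)  (L[2][0] := 9)
[col 1] pivot 3
  R2 -= 2*R1 → (0, 0, 10)  (L[2][1] := 2)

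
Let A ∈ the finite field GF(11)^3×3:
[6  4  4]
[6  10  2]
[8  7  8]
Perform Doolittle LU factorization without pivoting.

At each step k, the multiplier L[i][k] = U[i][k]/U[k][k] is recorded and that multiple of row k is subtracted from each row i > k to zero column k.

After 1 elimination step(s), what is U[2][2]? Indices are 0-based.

U[2][2] = 10

Step 1: pivot at (0,0) is 6.
  row1 ← row1 − (1)·row0  ⇒  L[1][0]=1, U row1=(0, 6, 9)
  row2 ← row2 − (5)·row0  ⇒  L[2][0]=5, U row2=(0, 9, 10)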